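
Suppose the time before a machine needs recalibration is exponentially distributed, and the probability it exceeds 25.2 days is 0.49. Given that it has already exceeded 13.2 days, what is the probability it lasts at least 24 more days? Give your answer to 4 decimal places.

From e^(−λ·25.2) = 0.49, λ = −ln(0.49)/25.2 = 0.0283075.
Memoryless: P(X > 13.2+24 | X > 13.2) = P(X > 24) = e^(−0.0283075·24) ≈ 0.5069.

0.5069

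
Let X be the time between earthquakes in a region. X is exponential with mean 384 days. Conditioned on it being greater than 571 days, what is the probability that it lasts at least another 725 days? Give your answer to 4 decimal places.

0.1514

The rate is λ = 1/384 = 0.00260417 per day.
The exponential is memoryless, so the remaining time is again Exp(λ): the condition X > 571 is irrelevant.
P(X > 725) = e^(−1.888) ≈ 0.1514.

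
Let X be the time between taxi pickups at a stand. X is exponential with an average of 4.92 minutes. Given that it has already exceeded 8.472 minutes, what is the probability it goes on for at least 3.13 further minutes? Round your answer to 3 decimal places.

0.529

The rate is λ = 1/4.92 = 0.203252 per minute.
The exponential is memoryless, so the remaining time is again Exp(λ): the condition X > 8.472 is irrelevant.
P(X > 3.13) = e^(−0.63618) ≈ 0.529.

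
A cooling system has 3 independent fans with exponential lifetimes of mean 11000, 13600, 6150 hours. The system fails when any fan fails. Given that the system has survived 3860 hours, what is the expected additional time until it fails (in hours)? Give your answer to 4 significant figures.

First-failure rate Σλ = 1/11000 + 1/13600 + 1/6150 = 0.00032704.
By memorylessness the expected residual is 1/Σλ = 3057.73 hours, regardless of the 3860 already elapsed.

3058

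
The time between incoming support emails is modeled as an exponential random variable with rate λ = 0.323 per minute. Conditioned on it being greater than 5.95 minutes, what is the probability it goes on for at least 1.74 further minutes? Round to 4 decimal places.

By the memoryless property, P(X > 5.95+1.74 | X > 5.95) = P(X > 1.74).
P(X > 1.74) = e^(−0.56202) ≈ 0.5701.

0.5701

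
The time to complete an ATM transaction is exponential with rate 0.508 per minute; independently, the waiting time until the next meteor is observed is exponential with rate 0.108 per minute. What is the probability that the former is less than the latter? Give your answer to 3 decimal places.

0.825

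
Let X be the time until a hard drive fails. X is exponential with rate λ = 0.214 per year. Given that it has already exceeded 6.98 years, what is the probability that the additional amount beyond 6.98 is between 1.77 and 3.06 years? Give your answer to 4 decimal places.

Memoryless: the residual past 6.98 is again Exp(λ).
P(1.77 < residual < 3.06) = e^(−λ·1.77) − e^(−λ·3.06) = 0.68470 − 0.51953 ≈ 0.1652.

0.1652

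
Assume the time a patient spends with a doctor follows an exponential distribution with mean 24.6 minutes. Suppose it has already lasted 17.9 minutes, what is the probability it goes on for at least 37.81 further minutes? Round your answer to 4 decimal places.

0.2150

The rate is λ = 1/24.6 = 0.0406504 per minute.
The exponential is memoryless, so the remaining time is again Exp(λ): the condition X > 17.9 is irrelevant.
P(X > 37.81) = e^(−1.537) ≈ 0.2150.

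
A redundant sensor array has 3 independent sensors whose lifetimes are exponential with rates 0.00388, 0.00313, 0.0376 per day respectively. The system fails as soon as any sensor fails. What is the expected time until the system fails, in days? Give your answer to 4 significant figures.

The time to first failure is exponential with rate Σλ = 0.00388 + 0.00313 + 0.0376 = 0.04461.
E[min] = 1/Σλ = 1/0.04461 = 22.4165 days.

22.42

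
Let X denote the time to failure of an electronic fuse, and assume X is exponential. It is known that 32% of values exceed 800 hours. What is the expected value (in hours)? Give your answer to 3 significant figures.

e^(−λ·800) = 0.32 ⇒ λ = −ln(0.32)/800 = 0.00142429.
Mean = 1/λ = 702.103 hours.

702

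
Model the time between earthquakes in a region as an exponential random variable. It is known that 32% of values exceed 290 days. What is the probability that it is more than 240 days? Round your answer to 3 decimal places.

0.389

e^(−λ·290) = 0.32 ⇒ λ = −ln(0.32)/290 = 0.00392908.
P(X > 240) = e^(−0.00392908·240) = e^(−0.94298) ≈ 0.389.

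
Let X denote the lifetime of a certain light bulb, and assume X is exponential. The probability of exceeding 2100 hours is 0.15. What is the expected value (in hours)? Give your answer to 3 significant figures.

1110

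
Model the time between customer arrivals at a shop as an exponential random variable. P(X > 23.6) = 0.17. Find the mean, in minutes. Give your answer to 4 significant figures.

e^(−λ·23.6) = 0.17 ⇒ λ = −ln(0.17)/23.6 = 0.0750829.
Mean = 1/λ = 13.3186 minutes.

13.32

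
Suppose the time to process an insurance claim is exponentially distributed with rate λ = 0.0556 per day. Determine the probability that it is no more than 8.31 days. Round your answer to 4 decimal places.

0.3700

P(X ≤ 8.31) = 1 − e^(−λ·8.31) = 1 − e^(−0.46204) ≈ 0.3700.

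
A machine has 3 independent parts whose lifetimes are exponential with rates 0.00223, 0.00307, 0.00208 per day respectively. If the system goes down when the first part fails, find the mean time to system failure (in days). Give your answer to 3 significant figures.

136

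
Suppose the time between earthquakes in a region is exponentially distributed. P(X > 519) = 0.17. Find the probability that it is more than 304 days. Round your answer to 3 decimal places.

e^(−λ·519) = 0.17 ⇒ λ = −ln(0.17)/519 = 0.00341418.
P(X > 304) = e^(−0.00341418·304) = e^(−1.0379) ≈ 0.354.

0.354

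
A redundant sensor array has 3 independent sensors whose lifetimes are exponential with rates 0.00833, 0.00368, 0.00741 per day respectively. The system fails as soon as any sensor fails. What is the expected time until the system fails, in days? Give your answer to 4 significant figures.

The time to first failure is exponential with rate Σλ = 0.00833 + 0.00368 + 0.00741 = 0.01942.
E[min] = 1/Σλ = 1/0.01942 = 51.4933 days.

51.49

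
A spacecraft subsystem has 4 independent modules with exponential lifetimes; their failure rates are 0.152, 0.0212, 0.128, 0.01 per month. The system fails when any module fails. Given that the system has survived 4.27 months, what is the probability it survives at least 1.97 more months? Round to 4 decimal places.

Time to first failure ~ Exp(Σλ) with Σλ = 0.3112.
By memorylessness, P(T > 4.27+1.97 | T > 4.27) = P(T > 1.97) = e^(−0.3112·1.97) ≈ 0.5417.

0.5417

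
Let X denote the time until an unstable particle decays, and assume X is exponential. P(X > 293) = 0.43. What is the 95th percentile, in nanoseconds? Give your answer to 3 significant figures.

1040

e^(−λ·293) = 0.43 ⇒ λ = −ln(0.43)/293 = 0.00288044.
95th percentile: 1 − e^(−λt) = 0.95, t = −ln(0.05)/λ = 1040.02 nanoseconds.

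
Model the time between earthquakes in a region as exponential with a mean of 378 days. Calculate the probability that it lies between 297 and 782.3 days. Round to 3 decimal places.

0.330

The rate is λ = 1/378 = 0.0026455 per day.
P(297 < X < 782.3) = e^(−λ·297) − e^(−λ·782.3) = 0.45579 − 0.12624 ≈ 0.330.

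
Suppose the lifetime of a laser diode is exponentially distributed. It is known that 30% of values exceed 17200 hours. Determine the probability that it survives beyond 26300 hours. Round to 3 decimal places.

0.159

e^(−λ·17200) = 0.30 ⇒ λ = −ln(0.30)/17200 = 0.0000699984.
P(X > 26300) = e^(−0.0000699984·26300) = e^(−1.841) ≈ 0.159.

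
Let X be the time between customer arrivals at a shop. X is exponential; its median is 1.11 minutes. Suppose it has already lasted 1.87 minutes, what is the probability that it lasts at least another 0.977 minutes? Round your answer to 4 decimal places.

0.5433

For an exponential, median = ln(2)/λ, so λ = ln 2 / 1.11 = 0.624457 per minute.
The exponential is memoryless, so the remaining time is again Exp(λ): the condition X > 1.87 is irrelevant.
P(X > 0.977) = e^(−0.61009) ≈ 0.5433.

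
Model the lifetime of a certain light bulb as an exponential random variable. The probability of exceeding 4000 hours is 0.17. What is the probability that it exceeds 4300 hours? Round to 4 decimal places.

e^(−λ·4000) = 0.17 ⇒ λ = −ln(0.17)/4000 = 0.000442989.
P(X > 4300) = e^(−0.000442989·4300) = e^(−1.9049) ≈ 0.1488.

0.1488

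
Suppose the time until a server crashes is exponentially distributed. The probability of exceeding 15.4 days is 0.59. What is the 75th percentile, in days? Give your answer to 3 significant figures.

e^(−λ·15.4) = 0.59 ⇒ λ = −ln(0.59)/15.4 = 0.0342619.
75th percentile: 1 − e^(−λt) = 0.75, t = −ln(0.25)/λ = 40.4617 days.

40.5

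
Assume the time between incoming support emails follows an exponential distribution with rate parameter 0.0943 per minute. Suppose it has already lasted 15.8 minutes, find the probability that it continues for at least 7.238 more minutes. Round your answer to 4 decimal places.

By the memoryless property, P(X > 15.8+7.238 | X > 15.8) = P(X > 7.238).
P(X > 7.238) = e^(−0.68254) ≈ 0.5053.

0.5053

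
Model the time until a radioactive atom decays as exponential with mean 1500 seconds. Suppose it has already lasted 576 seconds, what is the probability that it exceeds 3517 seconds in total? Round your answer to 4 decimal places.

0.1408

The rate is λ = 1/1500 = 0.000666667 per second.
The exponential is memoryless, so the remaining time is again Exp(λ): the condition X > 576 is irrelevant.
P(X > 2941) = e^(−1.9607) ≈ 0.1408.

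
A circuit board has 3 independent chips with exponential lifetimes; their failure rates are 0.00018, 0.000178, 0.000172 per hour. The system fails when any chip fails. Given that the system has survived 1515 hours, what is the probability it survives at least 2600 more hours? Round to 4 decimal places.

Time to first failure ~ Exp(Σλ) with Σλ = 0.00053.
By memorylessness, P(T > 1515+2600 | T > 1515) = P(T > 2600) = e^(−0.00053·2600) ≈ 0.2521.

0.2521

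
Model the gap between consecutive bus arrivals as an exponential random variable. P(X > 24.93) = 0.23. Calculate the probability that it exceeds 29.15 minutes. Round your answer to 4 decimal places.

e^(−λ·24.93) = 0.23 ⇒ λ = −ln(0.23)/24.93 = 0.0589521.
P(X > 29.15) = e^(−0.0589521·29.15) = e^(−1.7185) ≈ 0.1793.

0.1793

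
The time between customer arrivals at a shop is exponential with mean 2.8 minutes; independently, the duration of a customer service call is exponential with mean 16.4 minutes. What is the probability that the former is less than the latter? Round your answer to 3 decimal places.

0.854

λ_1 = 1/2.8 = 0.357143, λ_2 = 1/16.4 = 0.0609756.
For independent exponentials, P(the former < the latter) = λ_1/(λ_1+λ_2) = 0.357143/0.418118 ≈ 0.854.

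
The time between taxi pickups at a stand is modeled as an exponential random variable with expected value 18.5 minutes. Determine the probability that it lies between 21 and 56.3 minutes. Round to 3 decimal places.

The rate is λ = 1/18.5 = 0.0540541 per minute.
P(21 < X < 56.3) = e^(−λ·21) − e^(−λ·56.3) = 0.32138 − 0.04768 ≈ 0.274.

0.274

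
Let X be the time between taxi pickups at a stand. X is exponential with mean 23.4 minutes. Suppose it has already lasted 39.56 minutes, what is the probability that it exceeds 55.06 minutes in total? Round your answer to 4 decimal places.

The rate is λ = 1/23.4 = 0.042735 per minute.
The exponential is memoryless, so the remaining time is again Exp(λ): the condition X > 39.56 is irrelevant.
P(X > 15.5) = e^(−0.66239) ≈ 0.5156.

0.5156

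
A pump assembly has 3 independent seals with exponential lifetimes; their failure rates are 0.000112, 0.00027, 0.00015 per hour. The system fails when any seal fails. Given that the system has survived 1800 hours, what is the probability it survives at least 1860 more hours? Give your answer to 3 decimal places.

0.372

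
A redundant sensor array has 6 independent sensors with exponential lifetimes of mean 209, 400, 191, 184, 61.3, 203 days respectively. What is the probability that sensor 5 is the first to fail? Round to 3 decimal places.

Rates: λ_i = 1/mean_i → 0.00478469, 0.0025, 0.0052356, 0.00543478, 0.0163132, 0.00492611; Σλ = 0.0391944.
P(sensor 5 first) = λ_5/Σλ = 0.0163132/0.0391944 ≈ 0.416.

0.416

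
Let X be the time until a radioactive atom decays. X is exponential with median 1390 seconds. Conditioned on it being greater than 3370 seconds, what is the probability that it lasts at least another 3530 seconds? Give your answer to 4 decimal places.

0.1720

For an exponential, median = ln(2)/λ, so λ = ln 2 / 1390 = 0.000498667 per second.
By the memoryless property, P(X > 3370+3530 | X > 3370) = P(X > 3530).
P(X > 3530) = e^(−1.7603) ≈ 0.1720.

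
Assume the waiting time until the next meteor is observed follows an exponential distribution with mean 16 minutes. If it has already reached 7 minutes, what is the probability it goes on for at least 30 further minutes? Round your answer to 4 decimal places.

0.1534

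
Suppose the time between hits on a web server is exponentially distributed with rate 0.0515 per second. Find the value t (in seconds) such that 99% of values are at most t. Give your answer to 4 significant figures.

Set 1 − e^(−λt) = 0.99, so t = −ln(0.01)/λ = 4.6052/0.0515 ≈ 89.4208 seconds.

89.42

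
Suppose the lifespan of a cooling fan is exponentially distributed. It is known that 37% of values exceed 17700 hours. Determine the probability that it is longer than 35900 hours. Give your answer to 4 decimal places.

e^(−λ·17700) = 0.37 ⇒ λ = −ln(0.37)/17700 = 0.0000561724.
P(X > 35900) = e^(−0.0000561724·35900) = e^(−2.0166) ≈ 0.1331.

0.1331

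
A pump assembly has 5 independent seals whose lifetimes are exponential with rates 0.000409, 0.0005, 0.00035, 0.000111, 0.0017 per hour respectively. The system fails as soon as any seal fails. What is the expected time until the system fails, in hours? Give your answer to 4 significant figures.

The time to first failure is exponential with rate Σλ = 0.000409 + 0.0005 + 0.00035 + 0.000111 + 0.0017 = 0.00307.
E[min] = 1/Σλ = 1/0.00307 = 325.733 hours.

325.7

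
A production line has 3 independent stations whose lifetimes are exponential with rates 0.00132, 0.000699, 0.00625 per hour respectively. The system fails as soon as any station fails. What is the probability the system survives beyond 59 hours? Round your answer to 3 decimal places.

The time to first failure is exponential with rate Σλ = 0.00132 + 0.000699 + 0.00625 = 0.008269.
P(min > 59) = e^(−0.008269·59) = e^(−0.48787) ≈ 0.614.

0.614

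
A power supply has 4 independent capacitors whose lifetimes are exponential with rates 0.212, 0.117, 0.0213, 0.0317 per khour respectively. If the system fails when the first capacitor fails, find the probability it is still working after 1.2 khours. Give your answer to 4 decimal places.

The time to first failure is exponential with rate Σλ = 0.212 + 0.117 + 0.0213 + 0.0317 = 0.382.
P(min > 1.2) = e^(−0.382·1.2) = e^(−0.4584) ≈ 0.6323.

0.6323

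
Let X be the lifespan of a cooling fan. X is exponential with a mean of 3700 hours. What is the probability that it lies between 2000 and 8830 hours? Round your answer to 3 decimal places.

0.490

The rate is λ = 1/3700 = 0.00027027 per hour.
P(2000 < X < 8830) = e^(−λ·2000) − e^(−λ·8830) = 0.58243 − 0.09195 ≈ 0.490.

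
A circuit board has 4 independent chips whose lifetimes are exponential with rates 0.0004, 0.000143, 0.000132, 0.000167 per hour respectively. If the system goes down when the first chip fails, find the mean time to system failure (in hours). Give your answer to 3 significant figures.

The time to first failure is exponential with rate Σλ = 0.0004 + 0.000143 + 0.000132 + 0.000167 = 0.000842.
E[min] = 1/Σλ = 1/0.000842 = 1187.65 hours.

1190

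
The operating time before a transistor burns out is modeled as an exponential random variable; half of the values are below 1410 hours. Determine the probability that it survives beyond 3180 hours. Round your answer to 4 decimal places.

For an exponential, median = ln(2)/λ, so λ = ln 2 / 1410 = 0.000491594 per hour.
P(X > 3180) = e^(−λ·3180) = e^(−1.5633) ≈ 0.2095.

0.2095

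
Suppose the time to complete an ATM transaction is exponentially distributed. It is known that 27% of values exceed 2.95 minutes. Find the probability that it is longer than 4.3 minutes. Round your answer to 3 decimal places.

0.148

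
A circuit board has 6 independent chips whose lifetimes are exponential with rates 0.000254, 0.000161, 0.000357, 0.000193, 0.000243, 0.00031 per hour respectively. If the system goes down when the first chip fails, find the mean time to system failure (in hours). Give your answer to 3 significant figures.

659

The time to first failure is exponential with rate Σλ = 0.000254 + 0.000161 + 0.000357 + 0.000193 + 0.000243 + 0.00031 = 0.001518.
E[min] = 1/Σλ = 1/0.001518 = 658.762 hours.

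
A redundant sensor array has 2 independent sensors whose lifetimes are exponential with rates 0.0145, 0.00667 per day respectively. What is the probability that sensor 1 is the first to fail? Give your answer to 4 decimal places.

0.6849

The time to first failure is exponential with rate Σλ = 0.0145 + 0.00667 = 0.02117.
P(sensor 1 first) = λ_1/Σλ = 0.0145/0.02117 ≈ 0.6849.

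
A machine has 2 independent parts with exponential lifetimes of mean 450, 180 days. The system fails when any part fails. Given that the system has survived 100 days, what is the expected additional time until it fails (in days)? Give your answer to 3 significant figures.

129

First-failure rate Σλ = 1/450 + 1/180 = 0.00777778.
By memorylessness the expected residual is 1/Σλ = 128.571 days, regardless of the 100 already elapsed.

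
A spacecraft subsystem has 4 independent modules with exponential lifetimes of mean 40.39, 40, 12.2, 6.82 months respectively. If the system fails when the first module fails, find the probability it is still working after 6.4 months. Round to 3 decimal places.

The first failure time is exponential with rate Σλ_i = 1/40.39 + 1/40 + 1/12.2 + 1/6.82 = 0.278353 per month.
P(min > 6.4) = e^(−0.278353·6.4) = e^(−1.7815) ≈ 0.168.

0.168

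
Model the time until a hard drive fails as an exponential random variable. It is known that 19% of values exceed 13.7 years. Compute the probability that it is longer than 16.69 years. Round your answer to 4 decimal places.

0.1322

e^(−λ·13.7) = 0.19 ⇒ λ = −ln(0.19)/13.7 = 0.121221.
P(X > 16.69) = e^(−0.121221·16.69) = e^(−2.0232) ≈ 0.1322.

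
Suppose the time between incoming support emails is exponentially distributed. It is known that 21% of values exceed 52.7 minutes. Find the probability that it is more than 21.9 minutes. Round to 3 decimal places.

e^(−λ·52.7) = 0.21 ⇒ λ = −ln(0.21)/52.7 = 0.0296138.
P(X > 21.9) = e^(−0.0296138·21.9) = e^(−0.64854) ≈ 0.523.

0.523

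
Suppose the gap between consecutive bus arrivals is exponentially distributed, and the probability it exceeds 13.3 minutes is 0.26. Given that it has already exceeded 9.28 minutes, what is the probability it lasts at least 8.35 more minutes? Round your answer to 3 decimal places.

0.429

From e^(−λ·13.3) = 0.26, λ = −ln(0.26)/13.3 = 0.101284.
Memoryless: P(X > 9.28+8.35 | X > 9.28) = P(X > 8.35) = e^(−0.101284·8.35) ≈ 0.429.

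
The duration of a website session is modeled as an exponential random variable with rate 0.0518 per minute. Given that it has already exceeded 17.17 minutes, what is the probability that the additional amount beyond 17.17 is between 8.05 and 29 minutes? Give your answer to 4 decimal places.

Memoryless: the residual past 17.17 is again Exp(λ).
P(8.05 < residual < 29) = e^(−λ·8.05) − e^(−λ·29) = 0.65903 − 0.22264 ≈ 0.4364.

0.4364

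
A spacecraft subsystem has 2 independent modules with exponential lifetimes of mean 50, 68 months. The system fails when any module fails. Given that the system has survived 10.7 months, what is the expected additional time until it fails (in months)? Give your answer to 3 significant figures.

28.8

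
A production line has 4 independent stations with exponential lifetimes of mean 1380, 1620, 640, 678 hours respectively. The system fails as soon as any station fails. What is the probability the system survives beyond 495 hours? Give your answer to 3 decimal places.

0.114

The first failure time is exponential with rate Σλ_i = 1/1380 + 1/1620 + 1/640 + 1/678 = 0.00437935 per hour.
P(min > 495) = e^(−0.00437935·495) = e^(−2.1678) ≈ 0.114.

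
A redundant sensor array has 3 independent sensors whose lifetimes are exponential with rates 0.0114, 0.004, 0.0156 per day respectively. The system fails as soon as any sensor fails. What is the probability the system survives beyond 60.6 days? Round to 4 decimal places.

The time to first failure is exponential with rate Σλ = 0.0114 + 0.004 + 0.0156 = 0.031.
P(min > 60.6) = e^(−0.031·60.6) = e^(−1.8786) ≈ 0.1528.

0.1528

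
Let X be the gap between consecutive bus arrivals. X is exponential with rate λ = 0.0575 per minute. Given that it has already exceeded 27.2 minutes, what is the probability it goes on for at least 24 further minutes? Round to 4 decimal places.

P(X > s+t | X > s) = e^(−λ(s+t))/e^(−λs) = e^(−λt), independent of s = 27.2.
P(X > 24) = e^(−1.38) ≈ 0.2516.

0.2516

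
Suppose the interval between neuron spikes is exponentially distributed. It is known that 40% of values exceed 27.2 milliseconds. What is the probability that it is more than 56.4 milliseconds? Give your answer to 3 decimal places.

0.150

e^(−λ·27.2) = 0.40 ⇒ λ = −ln(0.40)/27.2 = 0.0336872.
P(X > 56.4) = e^(−0.0336872·56.4) = e^(−1.9) ≈ 0.150.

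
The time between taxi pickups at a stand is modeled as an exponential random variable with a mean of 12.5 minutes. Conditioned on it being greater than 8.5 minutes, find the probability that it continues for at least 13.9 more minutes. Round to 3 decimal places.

0.329

The rate is λ = 1/12.5 = 0.08 per minute.
The exponential is memoryless, so the remaining time is again Exp(λ): the condition X > 8.5 is irrelevant.
P(X > 13.9) = e^(−1.112) ≈ 0.329.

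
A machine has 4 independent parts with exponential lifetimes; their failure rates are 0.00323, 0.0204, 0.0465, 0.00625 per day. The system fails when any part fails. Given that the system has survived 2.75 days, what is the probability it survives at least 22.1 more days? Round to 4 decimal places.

0.1849

Time to first failure ~ Exp(Σλ) with Σλ = 0.07638.
By memorylessness, P(T > 2.75+22.1 | T > 2.75) = P(T > 22.1) = e^(−0.07638·22.1) ≈ 0.1849.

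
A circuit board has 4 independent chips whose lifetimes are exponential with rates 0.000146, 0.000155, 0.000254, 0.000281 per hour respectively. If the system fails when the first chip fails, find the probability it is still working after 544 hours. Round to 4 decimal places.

The time to first failure is exponential with rate Σλ = 0.000146 + 0.000155 + 0.000254 + 0.000281 = 0.000836.
P(min > 544) = e^(−0.000836·544) = e^(−0.45478) ≈ 0.6346.

0.6346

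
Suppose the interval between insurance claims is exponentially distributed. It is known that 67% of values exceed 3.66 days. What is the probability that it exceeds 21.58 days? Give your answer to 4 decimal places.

e^(−λ·3.66) = 0.67 ⇒ λ = −ln(0.67)/3.66 = 0.10942.
P(X > 21.58) = e^(−0.10942·21.58) = e^(−2.3613) ≈ 0.0943.

0.0943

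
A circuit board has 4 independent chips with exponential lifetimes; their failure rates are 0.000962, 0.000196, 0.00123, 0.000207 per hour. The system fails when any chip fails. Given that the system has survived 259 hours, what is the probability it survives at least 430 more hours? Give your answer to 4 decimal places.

Time to first failure ~ Exp(Σλ) with Σλ = 0.002595.
By memorylessness, P(T > 259+430 | T > 259) = P(T > 430) = e^(−0.002595·430) ≈ 0.3276.

0.3276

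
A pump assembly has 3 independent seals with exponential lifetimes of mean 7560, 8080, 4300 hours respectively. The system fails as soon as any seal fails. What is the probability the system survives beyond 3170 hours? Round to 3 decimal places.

The first failure time is exponential with rate Σλ_i = 1/7560 + 1/8080 + 1/4300 = 0.000488596 per hour.
P(min > 3170) = e^(−0.000488596·3170) = e^(−1.5488) ≈ 0.212.

0.212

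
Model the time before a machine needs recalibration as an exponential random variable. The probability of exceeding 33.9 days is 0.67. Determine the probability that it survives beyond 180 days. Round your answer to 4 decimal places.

0.1193

e^(−λ·33.9) = 0.67 ⇒ λ = −ln(0.67)/33.9 = 0.0118135.
P(X > 180) = e^(−0.0118135·180) = e^(−2.1264) ≈ 0.1193.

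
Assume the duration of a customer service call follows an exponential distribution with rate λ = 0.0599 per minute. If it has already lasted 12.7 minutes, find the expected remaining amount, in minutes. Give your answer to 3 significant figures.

By memorylessness, the remaining amount past any threshold is again Exp(λ) with mean 1/λ = 16.6945 minutes.

16.7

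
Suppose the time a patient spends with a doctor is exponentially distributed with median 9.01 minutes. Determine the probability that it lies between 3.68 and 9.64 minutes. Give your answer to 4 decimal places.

For an exponential, median = ln(2)/λ, so λ = ln 2 / 9.01 = 0.0769309 per minute.
P(3.68 < X < 9.64) = e^(−λ·3.68) − e^(−λ·9.64) = 0.75344 − 0.47634 ≈ 0.2771.

0.2771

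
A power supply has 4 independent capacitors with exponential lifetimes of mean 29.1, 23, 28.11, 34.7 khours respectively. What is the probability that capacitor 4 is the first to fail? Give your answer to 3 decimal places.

0.203

Rates: λ_i = 1/mean_i → 0.0343643, 0.0434783, 0.0355745, 0.0288184; Σλ = 0.142235.
P(capacitor 4 first) = λ_4/Σλ = 0.0288184/0.142235 ≈ 0.203.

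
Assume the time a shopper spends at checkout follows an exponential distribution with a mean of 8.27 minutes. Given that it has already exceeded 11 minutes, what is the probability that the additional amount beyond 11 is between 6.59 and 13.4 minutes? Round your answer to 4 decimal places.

The rate is λ = 1/8.27 = 0.120919 per minute.
Memoryless: the residual past 11 is again Exp(λ).
P(6.59 < residual < 13.4) = e^(−λ·6.59) − e^(−λ·13.4) = 0.45074 − 0.19784 ≈ 0.2529.

0.2529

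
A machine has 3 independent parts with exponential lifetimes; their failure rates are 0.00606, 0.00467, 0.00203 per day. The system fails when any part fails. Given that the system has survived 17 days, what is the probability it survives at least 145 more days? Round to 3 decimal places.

0.157

Time to first failure ~ Exp(Σλ) with Σλ = 0.01276.
By memorylessness, P(T > 17+145 | T > 17) = P(T > 145) = e^(−0.01276·145) ≈ 0.157.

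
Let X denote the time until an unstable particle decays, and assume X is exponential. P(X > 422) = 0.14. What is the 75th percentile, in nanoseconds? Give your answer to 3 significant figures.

e^(−λ·422) = 0.14 ⇒ λ = −ln(0.14)/422 = 0.00465904.
75th percentile: 1 − e^(−λt) = 0.75, t = −ln(0.25)/λ = 297.55 nanoseconds.

298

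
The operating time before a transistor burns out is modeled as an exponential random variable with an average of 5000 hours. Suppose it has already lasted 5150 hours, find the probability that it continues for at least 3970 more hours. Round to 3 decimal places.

The rate is λ = 1/5000 = 0.0002 per hour.
The exponential is memoryless, so the remaining time is again Exp(λ): the condition X > 5150 is irrelevant.
P(X > 3970) = e^(−0.794) ≈ 0.452.

0.452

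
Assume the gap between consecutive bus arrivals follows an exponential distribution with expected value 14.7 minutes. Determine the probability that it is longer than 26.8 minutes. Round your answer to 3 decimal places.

The rate is λ = 1/14.7 = 0.0680272 per minute.
P(X > 26.8) = e^(−λ·26.8) = e^(−1.8231) ≈ 0.162.

0.162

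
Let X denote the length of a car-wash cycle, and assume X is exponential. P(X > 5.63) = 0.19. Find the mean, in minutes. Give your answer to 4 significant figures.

3.390

e^(−λ·5.63) = 0.19 ⇒ λ = −ln(0.19)/5.63 = 0.294979.
Mean = 1/λ = 3.39007 minutes.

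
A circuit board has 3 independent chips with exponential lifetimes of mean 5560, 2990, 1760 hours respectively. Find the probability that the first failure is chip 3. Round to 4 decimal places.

0.5249

Rates: λ_i = 1/mean_i → 0.000179856, 0.000334448, 0.000568182; Σλ = 0.00108249.
P(chip 3 first) = λ_3/Σλ = 0.000568182/0.00108249 ≈ 0.5249.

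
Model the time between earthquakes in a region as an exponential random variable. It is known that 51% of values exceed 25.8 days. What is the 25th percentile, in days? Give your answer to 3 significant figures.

e^(−λ·25.8) = 0.51 ⇒ λ = −ln(0.51)/25.8 = 0.0260986.
25th percentile: 1 − e^(−λt) = 0.25, t = −ln(0.75)/λ = 11.0229 days.

11.0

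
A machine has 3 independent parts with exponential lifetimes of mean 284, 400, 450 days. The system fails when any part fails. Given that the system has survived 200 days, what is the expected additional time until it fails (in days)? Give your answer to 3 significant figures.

First-failure rate Σλ = 1/284 + 1/400 + 1/450 = 0.00824335.
By memorylessness the expected residual is 1/Σλ = 121.31 days, regardless of the 200 already elapsed.

121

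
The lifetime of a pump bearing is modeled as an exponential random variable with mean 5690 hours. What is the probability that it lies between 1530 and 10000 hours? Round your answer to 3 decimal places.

The rate is λ = 1/5690 = 0.000175747 per hour.
P(1530 < X < 10000) = e^(−λ·1530) − e^(−λ·10000) = 0.76423 − 0.17248 ≈ 0.592.

0.592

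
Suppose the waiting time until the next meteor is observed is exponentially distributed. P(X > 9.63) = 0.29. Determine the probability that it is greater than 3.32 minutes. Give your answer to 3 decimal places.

0.653

e^(−λ·9.63) = 0.29 ⇒ λ = −ln(0.29)/9.63 = 0.128544.
P(X > 3.32) = e^(−0.128544·3.32) = e^(−0.42676) ≈ 0.653.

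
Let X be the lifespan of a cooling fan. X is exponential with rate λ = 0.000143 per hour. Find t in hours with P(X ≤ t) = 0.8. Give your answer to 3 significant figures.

11300

Set 1 − e^(−λt) = 0.8, so t = −ln(0.2)/λ = 1.6094/0.000143 ≈ 11254.8 hours.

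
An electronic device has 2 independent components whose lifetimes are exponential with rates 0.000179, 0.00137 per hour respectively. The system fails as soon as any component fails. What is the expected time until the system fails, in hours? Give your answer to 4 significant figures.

The time to first failure is exponential with rate Σλ = 0.000179 + 0.00137 = 0.001549.
E[min] = 1/Σλ = 1/0.001549 = 645.578 hours.

645.6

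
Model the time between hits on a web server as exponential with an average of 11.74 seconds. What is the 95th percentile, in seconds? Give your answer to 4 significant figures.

35.17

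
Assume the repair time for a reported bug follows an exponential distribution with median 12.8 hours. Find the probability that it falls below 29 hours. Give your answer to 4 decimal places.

For an exponential, median = ln(2)/λ, so λ = ln 2 / 12.8 = 0.0541521 per hour.
P(X ≤ 29) = 1 − e^(−λ·29) = 1 − e^(−1.5704) ≈ 0.7920.

0.7920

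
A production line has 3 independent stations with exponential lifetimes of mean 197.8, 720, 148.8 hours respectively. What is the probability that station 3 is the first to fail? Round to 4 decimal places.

0.5105

Rates: λ_i = 1/mean_i → 0.00505561, 0.00138889, 0.00672043; Σλ = 0.0131649.
P(station 3 first) = λ_3/Σλ = 0.00672043/0.0131649 ≈ 0.5105.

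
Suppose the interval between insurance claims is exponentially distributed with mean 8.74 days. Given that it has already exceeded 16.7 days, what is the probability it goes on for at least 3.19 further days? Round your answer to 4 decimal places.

The rate is λ = 1/8.74 = 0.114416 per day.
The exponential is memoryless, so the remaining time is again Exp(λ): the condition X > 16.7 is irrelevant.
P(X > 3.19) = e^(−0.36499) ≈ 0.6942.

0.6942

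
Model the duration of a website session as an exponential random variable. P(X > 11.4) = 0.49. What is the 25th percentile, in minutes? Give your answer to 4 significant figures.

e^(−λ·11.4) = 0.49 ⇒ λ = −ln(0.49)/11.4 = 0.0625746.
25th percentile: 1 − e^(−λt) = 0.25, t = −ln(0.75)/λ = 4.59743 minutes.

4.597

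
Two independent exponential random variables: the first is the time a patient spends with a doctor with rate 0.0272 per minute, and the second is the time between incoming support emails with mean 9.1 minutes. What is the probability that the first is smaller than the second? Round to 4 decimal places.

0.1984

λ_1 = 0.0272, λ_2 = 1/9.1 = 0.10989.
For independent exponentials, P(the first < the second) = λ_1/(λ_1+λ_2) = 0.0272/0.13709 ≈ 0.1984.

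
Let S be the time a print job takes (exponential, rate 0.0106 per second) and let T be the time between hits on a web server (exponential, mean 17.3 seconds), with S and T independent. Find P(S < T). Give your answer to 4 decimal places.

λ_1 = 0.0106, λ_2 = 1/17.3 = 0.0578035.
For independent exponentials, P(S < T) = λ_1/(λ_1+λ_2) = 0.0106/0.0684035 ≈ 0.1550.

0.1550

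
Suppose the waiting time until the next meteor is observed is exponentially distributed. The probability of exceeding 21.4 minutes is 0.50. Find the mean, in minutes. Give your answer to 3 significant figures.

30.9

e^(−λ·21.4) = 0.50 ⇒ λ = −ln(0.50)/21.4 = 0.0323901.
Mean = 1/λ = 30.8737 minutes.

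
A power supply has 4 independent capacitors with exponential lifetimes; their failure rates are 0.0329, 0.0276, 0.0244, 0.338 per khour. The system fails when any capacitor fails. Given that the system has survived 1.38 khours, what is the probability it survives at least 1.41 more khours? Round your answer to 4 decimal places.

Time to first failure ~ Exp(Σλ) with Σλ = 0.4229.
By memorylessness, P(T > 1.38+1.41 | T > 1.38) = P(T > 1.41) = e^(−0.4229·1.41) ≈ 0.5509.

0.5509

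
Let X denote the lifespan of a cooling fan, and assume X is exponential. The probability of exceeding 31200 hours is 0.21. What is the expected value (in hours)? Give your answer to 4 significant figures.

e^(−λ·31200) = 0.21 ⇒ λ = −ln(0.21)/31200 = 0.0000500208.
Mean = 1/λ = 19991.7 hours.

19990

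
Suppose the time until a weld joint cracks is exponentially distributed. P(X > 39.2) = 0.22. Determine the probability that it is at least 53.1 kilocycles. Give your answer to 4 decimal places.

0.1286

e^(−λ·39.2) = 0.22 ⇒ λ = −ln(0.22)/39.2 = 0.0386257.
P(X > 53.1) = e^(−0.0386257·53.1) = e^(−2.051) ≈ 0.1286.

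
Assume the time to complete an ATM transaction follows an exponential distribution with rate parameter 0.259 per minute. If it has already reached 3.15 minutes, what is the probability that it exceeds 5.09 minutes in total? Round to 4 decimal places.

By the memoryless property, P(X > 3.15+1.94 | X > 3.15) = P(X > 1.94).
P(X > 1.94) = e^(−0.50246) ≈ 0.6050.

0.6050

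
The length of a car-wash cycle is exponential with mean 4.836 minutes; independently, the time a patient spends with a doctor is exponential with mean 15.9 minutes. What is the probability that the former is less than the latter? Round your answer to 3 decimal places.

λ_1 = 1/4.836 = 0.206782, λ_2 = 1/15.9 = 0.0628931.
For independent exponentials, P(the former < the latter) = λ_1/(λ_1+λ_2) = 0.206782/0.269676 ≈ 0.767.

0.767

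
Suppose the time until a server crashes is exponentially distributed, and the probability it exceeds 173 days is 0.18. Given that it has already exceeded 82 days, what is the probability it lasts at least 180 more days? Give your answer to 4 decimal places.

From e^(−λ·173) = 0.18, λ = −ln(0.18)/173 = 0.00991213.
Memoryless: P(X > 82+180 | X > 82) = P(X > 180) = e^(−0.00991213·180) ≈ 0.1679.

0.1679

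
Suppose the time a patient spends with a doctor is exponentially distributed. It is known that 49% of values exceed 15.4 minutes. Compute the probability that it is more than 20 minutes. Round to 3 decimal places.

0.396

e^(−λ·15.4) = 0.49 ⇒ λ = −ln(0.49)/15.4 = 0.0463214.
P(X > 20) = e^(−0.0463214·20) = e^(−0.92643) ≈ 0.396.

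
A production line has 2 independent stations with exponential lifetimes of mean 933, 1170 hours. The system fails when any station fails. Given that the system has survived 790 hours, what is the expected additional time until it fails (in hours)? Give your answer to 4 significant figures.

First-failure rate Σλ = 1/933 + 1/1170 = 0.00192651.
By memorylessness the expected residual is 1/Σλ = 519.073 hours, regardless of the 790 already elapsed.

519.1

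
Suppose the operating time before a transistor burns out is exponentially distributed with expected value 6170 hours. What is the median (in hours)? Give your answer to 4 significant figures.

The rate is λ = 1/6170 = 0.000162075 per hour.
Set 1 − e^(−λt) = 0.5, so t = −ln(0.5)/λ = 0.69315/0.000162075 ≈ 4276.72 hours.

4277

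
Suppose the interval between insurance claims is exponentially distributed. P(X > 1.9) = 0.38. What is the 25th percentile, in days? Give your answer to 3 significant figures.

e^(−λ·1.9) = 0.38 ⇒ λ = −ln(0.38)/1.9 = 0.509255.
25th percentile: 1 − e^(−λt) = 0.25, t = −ln(0.75)/λ = 0.564908 days.

0.565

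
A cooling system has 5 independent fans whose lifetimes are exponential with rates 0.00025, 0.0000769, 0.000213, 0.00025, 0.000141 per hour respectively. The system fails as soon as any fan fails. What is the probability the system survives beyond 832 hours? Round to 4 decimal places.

The time to first failure is exponential with rate Σλ = 0.00025 + 0.0000769 + 0.000213 + 0.00025 + 0.000141 = 0.0009309.
P(min > 832) = e^(−0.0009309·832) = e^(−0.77451) ≈ 0.4609.

0.4609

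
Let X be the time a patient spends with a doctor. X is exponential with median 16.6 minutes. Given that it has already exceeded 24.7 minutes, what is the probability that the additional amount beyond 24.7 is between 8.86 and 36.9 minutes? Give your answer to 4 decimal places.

For an exponential, median = ln(2)/λ, so λ = ln 2 / 16.6 = 0.0417559 per minute.
Memoryless: the residual past 24.7 is again Exp(λ).
P(8.86 < residual < 36.9) = e^(−λ·8.86) − e^(−λ·36.9) = 0.69076 − 0.21421 ≈ 0.4766.

0.4766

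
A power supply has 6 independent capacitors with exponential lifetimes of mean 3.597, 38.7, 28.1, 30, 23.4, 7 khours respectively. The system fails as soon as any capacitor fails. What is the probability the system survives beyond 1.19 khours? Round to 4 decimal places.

0.5146

The first failure time is exponential with rate Σλ_i = 1/3.597 + 1/38.7 + 1/28.1 + 1/30 + 1/23.4 + 1/7 = 0.558362 per khour.
P(min > 1.19) = e^(−0.558362·1.19) = e^(−0.66445) ≈ 0.5146.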